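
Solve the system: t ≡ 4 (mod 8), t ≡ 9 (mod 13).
M = 8 × 13 = 104. M₁ = 13, y₁ ≡ 5 (mod 8). M₂ = 8, y₂ ≡ 5 (mod 13). t = 4×13×5 + 9×8×5 ≡ 100 (mod 104)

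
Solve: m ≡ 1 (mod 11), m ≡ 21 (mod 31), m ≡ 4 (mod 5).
M = 11 × 31 × 5 = 1705. M₁ = 155, y₁ ≡ 1 (mod 11). M₂ = 55, y₂ ≡ 22 (mod 31). M₃ = 341, y₃ ≡ 1 (mod 5). m = 1×155×1 + 21×55×22 + 4×341×1 ≡ 1354 (mod 1705)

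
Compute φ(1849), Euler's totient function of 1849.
1806

Prime factorization: 1849 = 43^2
Using the formula φ(n) = n × Π(1 - 1/p) for each prime factor p:
φ(1849) = 1849 × (1 - 1/43)
φ(1849) = 1806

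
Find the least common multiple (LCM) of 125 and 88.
11000

First find GCD(125, 88) using the Euclidean algorithm:
125 = 1 × 88 + 37
88 = 2 × 37 + 14
37 = 2 × 14 + 9
14 = 1 × 9 + 5
9 = 1 × 5 + 4
5 = 1 × 4 + 1
4 = 4 × 1 + 0
GCD(125, 88) = 1

LCM formula: LCM(a, b) = (a × b) / GCD(a, b)
LCM(125, 88) = (125 × 88) / 1
LCM(125, 88) = 11000 / 1
LCM(125, 88) = 11000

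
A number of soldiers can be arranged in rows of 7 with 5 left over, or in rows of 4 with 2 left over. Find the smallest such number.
M = 7 × 4 = 28. M₁ = 4, y₁ ≡ 2 (mod 7). M₂ = 7, y₂ ≡ 3 (mod 4). r = 5×4×2 + 2×7×3 ≡ 26 (mod 28). The smallest positive such number is 26.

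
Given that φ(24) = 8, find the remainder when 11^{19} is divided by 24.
By Euler: 11^{8} ≡ 1 (mod 24) since gcd(11, 24) = 1. 19 = 2×8 + 3. So 11^{19} ≡ 11^{3} ≡ 11 (mod 24)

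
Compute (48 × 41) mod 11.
10

(48 × 41) = 1968
1968 mod 11 = 10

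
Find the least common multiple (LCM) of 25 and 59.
1475

First find GCD(25, 59) using the Euclidean algorithm:
25 = 0 × 59 + 25
59 = 2 × 25 + 9
25 = 2 × 9 + 7
9 = 1 × 7 + 2
7 = 3 × 2 + 1
2 = 2 × 1 + 0
GCD(25, 59) = 1

LCM formula: LCM(a, b) = (a × b) / GCD(a, b)
LCM(25, 59) = (25 × 59) / 1
LCM(25, 59) = 1475 / 1
LCM(25, 59) = 1475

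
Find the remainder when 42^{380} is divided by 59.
By Fermat: 42^{58} ≡ 1 (mod 59). 380 = 6×58 + 32. So 42^{380} ≡ 42^{32} ≡ 16 (mod 59)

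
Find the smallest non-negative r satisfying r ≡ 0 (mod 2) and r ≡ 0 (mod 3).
M = 2 × 3 = 6. M₁ = 3, y₁ ≡ 1 (mod 2). M₂ = 2, y₂ ≡ 2 (mod 3). r = 0×3×1 + 0×2×2 ≡ 0 (mod 6)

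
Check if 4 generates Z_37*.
p - 1 = 36 has prime divisors 2, 3. Check 4^(36/q) mod 37 for each: 4^(36/2) = 4^18 ≡ 1, 4^(36/3) = 4^12 ≡ 10 (mod 37). Since 4^18 ≡ 1 (mod 37), the order of 4 divides 18 (in fact the order is 18) ≠ 36, so it is not a primitive root.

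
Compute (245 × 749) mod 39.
10

(245 × 749) = 183505
183505 mod 39 = 10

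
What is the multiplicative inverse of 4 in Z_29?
4^(-1) ≡ 22 (mod 29). Verification: 4 × 22 = 88 ≡ 1 (mod 29)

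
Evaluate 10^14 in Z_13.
Using Fermat: 10^{12} ≡ 1 (mod 13). 14 ≡ 2 (mod 12). So 10^{14} ≡ 10^{2} ≡ 9 (mod 13)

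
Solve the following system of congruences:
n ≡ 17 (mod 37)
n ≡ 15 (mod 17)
202

Using the Chinese Remainder Theorem:
M = product of moduli = 629
For equation 1: M_1 = 17, 17 ≡ 17 (mod 37), inverse of 17 mod 37 is 24 (check: 17 × 24 = 408 ≡ 1 (mod 37))
For equation 2: M_2 = 37, 37 ≡ 3 (mod 17), inverse of 37 mod 17 is 6 (check: 3 × 6 = 18 ≡ 1 (mod 17))
Combine: n ≡ Σ r_i×M_i×(M_i⁻¹ mod m_i) = 17×17×24 + 15×37×6 = 6936 + 3330 = 10266
10266 mod 629 = 202
n ≡ 202 (mod 629)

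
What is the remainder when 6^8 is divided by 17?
8 = 8 (binary 1000). Repeated squaring mod 17: 6^1 ≡ 6; 6^2 ≡ 6² = 36 ≡ 2; 6^4 ≡ 2² = 4 ≡ 4; 6^8 ≡ 4² = 16 ≡ 16. So 6^8 ≡ 16 (mod 17).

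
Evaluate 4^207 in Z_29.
Using Fermat: 4^{28} ≡ 1 (mod 29). 207 ≡ 11 (mod 28). So 4^{207} ≡ 4^{11} ≡ 5 (mod 29)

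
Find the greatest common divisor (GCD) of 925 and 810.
5

Using the Euclidean algorithm:
925 = 1 × 810 + 115
810 = 7 × 115 + 5
115 = 23 × 5 + 0

GCD(925, 810) = 5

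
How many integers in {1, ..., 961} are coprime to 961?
930

Prime factorization: 961 = 31^2
Using the formula φ(n) = n × Π(1 - 1/p) for each prime factor p:
φ(961) = 961 × (1 - 1/31)
φ(961) = 930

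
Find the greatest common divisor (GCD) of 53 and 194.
1

Using the Euclidean algorithm:
53 = 0 × 194 + 53
194 = 3 × 53 + 35
53 = 1 × 35 + 18
35 = 1 × 18 + 17
18 = 1 × 17 + 1
17 = 17 × 1 + 0

GCD(53, 194) = 1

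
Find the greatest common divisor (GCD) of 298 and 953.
1

Using the Euclidean algorithm:
298 = 0 × 953 + 298
953 = 3 × 298 + 59
298 = 5 × 59 + 3
59 = 19 × 3 + 2
3 = 1 × 2 + 1
2 = 2 × 1 + 0

GCD(298, 953) = 1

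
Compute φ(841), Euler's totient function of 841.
812

Prime factorization: 841 = 29^2
Using the formula φ(n) = n × Π(1 - 1/p) for each prime factor p:
φ(841) = 841 × (1 - 1/29)
φ(841) = 812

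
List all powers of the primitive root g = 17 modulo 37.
g^1, g^2, ..., g^{36} mod 37: {17, 30, 29, 12, 19, 27, 15, 33, 6, 28, 32, 26, 35, 3, 14, 16, 13, 36, 20, 7, 8, 25, 18, 10, 22, 4, 31, 9, 5, 11, 2, 34, 23, 21, 24, 1}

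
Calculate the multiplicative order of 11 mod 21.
Powers of 11 mod 21: 11^1≡11, 11^2≡16, 11^3≡8, 11^4≡4, 11^5≡2, 11^6≡1. Order = 6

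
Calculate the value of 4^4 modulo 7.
4 = 4 (binary 100). Repeated squaring mod 7: 4^1 ≡ 4; 4^2 ≡ 4² = 16 ≡ 2; 4^4 ≡ 2² = 4 ≡ 4. So 4^4 ≡ 4 (mod 7).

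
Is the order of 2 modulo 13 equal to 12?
Yes, ord_13(2) = 12.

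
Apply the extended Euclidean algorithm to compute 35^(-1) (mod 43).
Extended GCD: 35(16) + 43(-13) = 1. So 35^(-1) ≡ 16 ≡ 16 (mod 43). Verify: 35 × 16 = 560 ≡ 1 (mod 43)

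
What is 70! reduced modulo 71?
By Wilson's theorem, (70)! ≡ -1 ≡ 70 (mod 71)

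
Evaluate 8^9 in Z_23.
9 = 8 + 1 (binary 1001). Repeated squaring mod 23: 8^1 ≡ 8; 8^2 ≡ 8² = 64 ≡ 18; 8^4 ≡ 18² = 324 ≡ 2; 8^8 ≡ 2² = 4 ≡ 4. Multiply: 8^9 = 8^8 × 8^1 ≡ 4 × 8 (mod 23): 4 × 8 = 32 ≡ 9. So 8^9 ≡ 9 (mod 23).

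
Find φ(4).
2

Prime factorization: 4 = 2^2
Using the formula φ(n) = n × Π(1 - 1/p) for each prime factor p:
φ(4) = 4 × (1 - 1/2)
φ(4) = 2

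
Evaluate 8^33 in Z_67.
Using repeated squaring. 33 = 32 + 1 (binary 100001). Repeated squaring mod 67: 8^1 ≡ 8; 8^2 ≡ 8² = 64 ≡ 64; 8^4 ≡ 64² = 4096 ≡ 9; 8^8 ≡ 9² = 81 ≡ 14; 8^16 ≡ 14² = 196 ≡ 62; 8^32 ≡ 62² = 3844 ≡ 25. Multiply: 8^33 = 8^32 × 8^1 ≡ 25 × 8 (mod 67): 25 × 8 = 200 ≡ 66. So 8^33 ≡ 66 (mod 67).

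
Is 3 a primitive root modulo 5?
Yes

To verify, check if 3^(4/q) ≢ 1 (mod 5) for each prime divisor q of 4
Divisors of 4 = 4: [1, 2, 4]
  3^(4/2) = 3^2 ≡ 4 (mod 5)
Conclusion: 3 is a primitive root modulo 5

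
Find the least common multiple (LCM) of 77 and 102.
7854

First find GCD(77, 102) using the Euclidean algorithm:
77 = 0 × 102 + 77
102 = 1 × 77 + 25
77 = 3 × 25 + 2
25 = 12 × 2 + 1
2 = 2 × 1 + 0
GCD(77, 102) = 1

LCM formula: LCM(a, b) = (a × b) / GCD(a, b)
LCM(77, 102) = (77 × 102) / 1
LCM(77, 102) = 7854 / 1
LCM(77, 102) = 7854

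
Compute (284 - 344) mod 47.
34

(284 - 344) = -60
-60 mod 47 = 34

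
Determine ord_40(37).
Powers of 37 mod 40: 37^1≡37, 37^2≡9, 37^3≡13, 37^4≡1. Order = 4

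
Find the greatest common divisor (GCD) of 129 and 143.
1

Using the Euclidean algorithm:
129 = 0 × 143 + 129
143 = 1 × 129 + 14
129 = 9 × 14 + 3
14 = 4 × 3 + 2
3 = 1 × 2 + 1
2 = 2 × 1 + 0

GCD(129, 143) = 1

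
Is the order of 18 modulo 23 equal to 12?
No, the actual order is 11, not 12.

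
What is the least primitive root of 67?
2

A primitive root g modulo p has order p-1 = 66
Prime divisors of 66: [2, 3, 11]
g is a primitive root iff g^(66/q) ≢ 1 (mod 67) for each prime divisor q
Testing small values:
  g = 2: 2^33 ≡ 66, 2^22 ≡ 37, 2^6 ≡ 64 (mod 67) → none is 1, primitive root!
The smallest primitive root is 2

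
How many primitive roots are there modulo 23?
10

The number of primitive roots modulo p is φ(p-1) = φ(22)
φ(22) = 10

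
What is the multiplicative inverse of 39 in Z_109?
14

Using Extended Euclidean Algorithm:
gcd(39, 109) = 1
Bezout coefficients: 39 × 14 + 109 × -5 = 1
So 39 × 14 ≡ 1 (mod 109)
The inverse is 14 mod 109 = 14
Verification: 39 × 14 = 546 = 5 × 109 + 1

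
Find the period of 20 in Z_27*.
Powers of 20 mod 27: 20^1≡20, 20^2≡22, 20^3≡8, 20^4≡25, 20^5≡14, 20^6≡10, 20^7≡11, 20^8≡4, 20^9≡26, 20^10≡7, 20^11≡5, 20^12≡19, 20^13≡2, 20^14≡13, 20^15≡17, 20^16≡16, 20^17≡23, 20^18≡1. Order = 18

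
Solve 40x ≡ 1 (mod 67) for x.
40^(-1) ≡ 62 (mod 67). Verification: 40 × 62 = 2480 ≡ 1 (mod 67)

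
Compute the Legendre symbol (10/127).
(10/127) = 10^{63} mod 127 = -1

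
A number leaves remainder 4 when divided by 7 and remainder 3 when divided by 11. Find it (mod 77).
M = 7 × 11 = 77. M₁ = 11, y₁ ≡ 2 (mod 7). M₂ = 7, y₂ ≡ 8 (mod 11). y = 4×11×2 + 3×7×8 ≡ 25 (mod 77)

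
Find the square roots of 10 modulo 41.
The square roots of 10 mod 41 are 16 and 25. Verify: 16² = 256 ≡ 10 (mod 41)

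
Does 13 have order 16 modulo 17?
p - 1 = 16 has prime divisors 2. Check 13^(16/q) mod 17 for each: 13^(16/2) = 13^8 ≡ 1 (mod 17). Since 13^8 ≡ 1 (mod 17), the order of 13 divides 8 (in fact the order is 4) ≠ 16, so it is not a primitive root.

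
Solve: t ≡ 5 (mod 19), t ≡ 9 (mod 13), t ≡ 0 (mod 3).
M = 19 × 13 × 3 = 741. M₁ = 39, y₁ ≡ 1 (mod 19). M₂ = 57, y₂ ≡ 8 (mod 13). M₃ = 247, y₃ ≡ 1 (mod 3). t = 5×39×1 + 9×57×8 + 0×247×1 ≡ 594 (mod 741)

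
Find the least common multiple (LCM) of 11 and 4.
44

First find GCD(11, 4) using the Euclidean algorithm:
11 = 2 × 4 + 3
4 = 1 × 3 + 1
3 = 3 × 1 + 0
GCD(11, 4) = 1

LCM formula: LCM(a, b) = (a × b) / GCD(a, b)
LCM(11, 4) = (11 × 4) / 1
LCM(11, 4) = 44 / 1
LCM(11, 4) = 44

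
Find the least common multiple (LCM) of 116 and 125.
14500

First find GCD(116, 125) using the Euclidean algorithm:
116 = 0 × 125 + 116
125 = 1 × 116 + 9
116 = 12 × 9 + 8
9 = 1 × 8 + 1
8 = 8 × 1 + 0
GCD(116, 125) = 1

LCM formula: LCM(a, b) = (a × b) / GCD(a, b)
LCM(116, 125) = (116 × 125) / 1
LCM(116, 125) = 14500 / 1
LCM(116, 125) = 14500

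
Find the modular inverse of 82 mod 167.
82^(-1) ≡ 55 (mod 167). Verification: 82 × 55 = 4510 ≡ 1 (mod 167)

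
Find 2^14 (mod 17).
Using repeated squaring. 14 = 8 + 4 + 2 (binary 1110). Repeated squaring mod 17: 2^1 ≡ 2; 2^2 ≡ 2² = 4 ≡ 4; 2^4 ≡ 4² = 16 ≡ 16; 2^8 ≡ 16² = 256 ≡ 1. Multiply: 2^14 = 2^8 × 2^4 × 2^2 ≡ 1 × 16 × 4 (mod 17): 1 × 16 = 16 ≡ 16; 16 × 4 = 64 ≡ 13. So 2^14 ≡ 13 (mod 17).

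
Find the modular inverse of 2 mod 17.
2^(-1) ≡ 9 (mod 17). Verification: 2 × 9 = 18 ≡ 1 (mod 17)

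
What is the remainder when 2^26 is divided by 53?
Using repeated squaring. 26 = 16 + 8 + 2 (binary 11010). Repeated squaring mod 53: 2^1 ≡ 2; 2^2 ≡ 2² = 4 ≡ 4; 2^4 ≡ 4² = 16 ≡ 16; 2^8 ≡ 16² = 256 ≡ 44; 2^16 ≡ 44² = 1936 ≡ 28. Multiply: 2^26 = 2^16 × 2^8 × 2^2 ≡ 28 × 44 × 4 (mod 53): 28 × 44 = 1232 ≡ 13; 13 × 4 = 52 ≡ 52. So 2^26 ≡ 52 (mod 53).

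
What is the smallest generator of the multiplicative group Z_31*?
p - 1 = 30 has prime divisors 2, 3, 5. h is a primitive root mod 31 iff h^(30/q) ≢ 1 (mod 31) for each such q.
h = 2: 2^15 ≡ 1, 2^10 ≡ 1, 2^6 ≡ 2 (mod 31); 2^15 ≡ 1, so not a primitive root.
h = 3: 3^15 ≡ 30, 3^10 ≡ 25, 3^6 ≡ 16 (mod 31); none is 1, so 3 has order 30 and is a primitive root.
The smallest primitive root mod 31 is g = 3.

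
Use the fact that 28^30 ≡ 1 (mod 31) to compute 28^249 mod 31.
By Fermat: 28^{30} ≡ 1 (mod 31). 249 = 8×30 + 9. So 28^{249} ≡ 28^{9} ≡ 2 (mod 31)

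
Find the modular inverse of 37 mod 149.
37^(-1) ≡ 145 (mod 149). Verification: 37 × 145 = 5365 ≡ 1 (mod 149)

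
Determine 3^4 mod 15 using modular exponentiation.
4 = 4 (binary 100). Repeated squaring mod 15: 3^1 ≡ 3; 3^2 ≡ 3² = 9 ≡ 9; 3^4 ≡ 9² = 81 ≡ 6. So 3^4 ≡ 6 (mod 15).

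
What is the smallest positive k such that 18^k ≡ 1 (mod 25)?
Powers of 18 mod 25: 18^1≡18, 18^2≡24, 18^3≡7, 18^4≡1. Order = 4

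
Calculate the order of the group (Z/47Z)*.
46

Prime factorization: 47 = 47
Using the formula φ(n) = n × Π(1 - 1/p) for each prime factor p:
φ(47) = 47 × (1 - 1/47)
φ(47) = 46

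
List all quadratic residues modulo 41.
QRs mod 41: {1, 2, 4, 5, 8, 9, 10, 16, 18, 20, 21, 23, 25, 31, 32, 33, 36, 37, 39, 40}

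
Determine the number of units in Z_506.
220

Prime factorization: 506 = 2 × 11 × 23
Using the formula φ(n) = n × Π(1 - 1/p) for each prime factor p:
φ(506) = 506 × (1 - 1/2) × (1 - 1/11) × (1 - 1/23)
φ(506) = 220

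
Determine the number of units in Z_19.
18

Prime factorization: 19 = 19
Using the formula φ(n) = n × Π(1 - 1/p) for each prime factor p:
φ(19) = 19 × (1 - 1/19)
φ(19) = 18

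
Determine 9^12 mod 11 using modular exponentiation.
Using Fermat: 9^{10} ≡ 1 (mod 11). 12 ≡ 2 (mod 10). So 9^{12} ≡ 9^{2} ≡ 4 (mod 11)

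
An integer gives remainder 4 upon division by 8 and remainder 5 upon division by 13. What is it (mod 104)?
M = 8 × 13 = 104. M₁ = 13, y₁ ≡ 5 (mod 8). M₂ = 8, y₂ ≡ 5 (mod 13). x = 4×13×5 + 5×8×5 ≡ 44 (mod 104). The smallest positive such number is 44.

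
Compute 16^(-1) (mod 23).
16^(-1) ≡ 13 (mod 23). Verification: 16 × 13 = 208 ≡ 1 (mod 23)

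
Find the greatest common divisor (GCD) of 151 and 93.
1

Using the Euclidean algorithm:
151 = 1 × 93 + 58
93 = 1 × 58 + 35
58 = 1 × 35 + 23
35 = 1 × 23 + 12
23 = 1 × 12 + 11
12 = 1 × 11 + 1
11 = 11 × 1 + 0

GCD(151, 93) = 1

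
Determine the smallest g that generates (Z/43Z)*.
3

A primitive root g modulo p has order p-1 = 42
Prime divisors of 42: [2, 3, 7]
g is a primitive root iff g^(42/q) ≢ 1 (mod 43) for each prime divisor q
Testing small values:
  g = 2: 2^21 ≡ 42, 2^14 ≡ 1, 2^6 ≡ 21 (mod 43) → 2^14 ≡ 1, not primitive root
  g = 3: 3^21 ≡ 42, 3^14 ≡ 36, 3^6 ≡ 41 (mod 43) → none is 1, primitive root!
The smallest primitive root is 3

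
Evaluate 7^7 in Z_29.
7 = 4 + 2 + 1 (binary 111). Repeated squaring mod 29: 7^1 ≡ 7; 7^2 ≡ 7² = 49 ≡ 20; 7^4 ≡ 20² = 400 ≡ 23. Multiply: 7^7 = 7^4 × 7^2 × 7^1 ≡ 23 × 20 × 7 (mod 29): 23 × 20 = 460 ≡ 25; 25 × 7 = 175 ≡ 1. So 7^7 ≡ 1 (mod 29).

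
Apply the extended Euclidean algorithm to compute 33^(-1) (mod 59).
Extended GCD: 33(-25) + 59(14) = 1. So 33^(-1) ≡ 34 ≡ 34 (mod 59). Verify: 33 × 34 = 1122 ≡ 1 (mod 59)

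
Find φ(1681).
1640

Prime factorization: 1681 = 41^2
Using the formula φ(n) = n × Π(1 - 1/p) for each prime factor p:
φ(1681) = 1681 × (1 - 1/41)
φ(1681) = 1640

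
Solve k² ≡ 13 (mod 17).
The square roots of 13 mod 17 are 8 and 9. Verify: 8² = 64 ≡ 13 (mod 17)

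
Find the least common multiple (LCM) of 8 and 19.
152

First find GCD(8, 19) using the Euclidean algorithm:
8 = 0 × 19 + 8
19 = 2 × 8 + 3
8 = 2 × 3 + 2
3 = 1 × 2 + 1
2 = 2 × 1 + 0
GCD(8, 19) = 1

LCM formula: LCM(a, b) = (a × b) / GCD(a, b)
LCM(8, 19) = (8 × 19) / 1
LCM(8, 19) = 152 / 1
LCM(8, 19) = 152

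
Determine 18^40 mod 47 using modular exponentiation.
Using repeated squaring. 40 = 32 + 8 (binary 101000). Repeated squaring mod 47: 18^1 ≡ 18; 18^2 ≡ 18² = 324 ≡ 42; 18^4 ≡ 42² = 1764 ≡ 25; 18^8 ≡ 25² = 625 ≡ 14; 18^16 ≡ 14² = 196 ≡ 8; 18^32 ≡ 8² = 64 ≡ 17. Multiply: 18^40 = 18^32 × 18^8 ≡ 17 × 14 (mod 47): 17 × 14 = 238 ≡ 3. So 18^40 ≡ 3 (mod 47).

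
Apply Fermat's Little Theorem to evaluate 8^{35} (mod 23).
18

By Fermat's Little Theorem, a^(p-1) ≡ 1 (mod p) for prime p and gcd(a, p) = 1
Here p = 23, so 8^22 ≡ 1 (mod 23)
We can reduce the exponent: 35 mod 22 = 13
So 8^35 ≡ 8^13 (mod 23)
Computing: 8^13 mod 23 = 18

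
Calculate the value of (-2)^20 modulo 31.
Using repeated squaring. (-2) ≡ 29 (mod 31). 20 = 16 + 4 (binary 10100). Repeated squaring mod 31: 29^1 ≡ 29; 29^2 ≡ 29² = 841 ≡ 4; 29^4 ≡ 4² = 16 ≡ 16; 29^8 ≡ 16² = 256 ≡ 8; 29^16 ≡ 8² = 64 ≡ 2. Multiply: (-2)^20 ≡ 29^16 × 29^4 ≡ 2 × 16 (mod 31): 2 × 16 = 32 ≡ 1. So (-2)^20 ≡ 1 (mod 31).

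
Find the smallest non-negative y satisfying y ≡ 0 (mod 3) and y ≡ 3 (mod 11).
M = 3 × 11 = 33. M₁ = 11, y₁ ≡ 2 (mod 3). M₂ = 3, y₂ ≡ 4 (mod 11). y = 0×11×2 + 3×3×4 ≡ 3 (mod 33)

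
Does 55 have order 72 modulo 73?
p - 1 = 72 has prime divisors 2, 3. Check 55^(72/q) mod 73 for each: 55^(72/2) = 55^36 ≡ 1, 55^(72/3) = 55^24 ≡ 64 (mod 73). Since 55^36 ≡ 1 (mod 73), the order of 55 divides 36 (in fact the order is 9) ≠ 72, so it is not a primitive root.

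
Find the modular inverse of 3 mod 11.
3^(-1) ≡ 4 (mod 11). Verification: 3 × 4 = 12 ≡ 1 (mod 11)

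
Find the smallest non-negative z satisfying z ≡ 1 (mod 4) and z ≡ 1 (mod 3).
M = 4 × 3 = 12. M₁ = 3, y₁ ≡ 3 (mod 4). M₂ = 4, y₂ ≡ 1 (mod 3). z = 1×3×3 + 1×4×1 ≡ 1 (mod 12)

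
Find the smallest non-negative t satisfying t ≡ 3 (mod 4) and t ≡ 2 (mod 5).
M = 4 × 5 = 20. M₁ = 5, y₁ ≡ 1 (mod 4). M₂ = 4, y₂ ≡ 4 (mod 5). t = 3×5×1 + 2×4×4 ≡ 7 (mod 20)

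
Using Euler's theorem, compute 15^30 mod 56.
By Euler: 15^{24} ≡ 1 (mod 56) since gcd(15, 56) = 1. 30 = 1×24 + 6. So 15^{30} ≡ 15^{6} ≡ 1 (mod 56)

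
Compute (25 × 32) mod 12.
8

(25 × 32) = 800
800 mod 12 = 8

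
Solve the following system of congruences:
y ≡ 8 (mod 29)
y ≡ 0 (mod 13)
182

Using the Chinese Remainder Theorem:
M = product of moduli = 377
For equation 1: M_1 = 13, 13 ≡ 13 (mod 29), inverse of 13 mod 29 is 9 (check: 13 × 9 = 117 ≡ 1 (mod 29))
For equation 2: M_2 = 29, 29 ≡ 3 (mod 13), inverse of 29 mod 13 is 9 (check: 3 × 9 = 27 ≡ 1 (mod 13))
Combine: y ≡ Σ r_i×M_i×(M_i⁻¹ mod m_i) = 8×13×9 + 0×29×9 = 936 + 0 = 936
936 mod 377 = 182
y ≡ 182 (mod 377)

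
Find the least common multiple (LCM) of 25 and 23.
575

First find GCD(25, 23) using the Euclidean algorithm:
25 = 1 × 23 + 2
23 = 11 × 2 + 1
2 = 2 × 1 + 0
GCD(25, 23) = 1

LCM formula: LCM(a, b) = (a × b) / GCD(a, b)
LCM(25, 23) = (25 × 23) / 1
LCM(25, 23) = 575 / 1
LCM(25, 23) = 575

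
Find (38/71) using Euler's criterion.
(38/71) = 38^{35} mod 71 = 1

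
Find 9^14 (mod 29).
Using repeated squaring. 14 = 8 + 4 + 2 (binary 1110). Repeated squaring mod 29: 9^1 ≡ 9; 9^2 ≡ 9² = 81 ≡ 23; 9^4 ≡ 23² = 529 ≡ 7; 9^8 ≡ 7² = 49 ≡ 20. Multiply: 9^14 = 9^8 × 9^4 × 9^2 ≡ 20 × 7 × 23 (mod 29): 20 × 7 = 140 ≡ 24; 24 × 23 = 552 ≡ 1. So 9^14 ≡ 1 (mod 29).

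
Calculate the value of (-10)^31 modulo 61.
Using repeated squaring. (-10) ≡ 51 (mod 61). 31 = 16 + 8 + 4 + 2 + 1 (binary 11111). Repeated squaring mod 61: 51^1 ≡ 51; 51^2 ≡ 51² = 2601 ≡ 39; 51^4 ≡ 39² = 1521 ≡ 57; 51^8 ≡ 57² = 3249 ≡ 16; 51^16 ≡ 16² = 256 ≡ 12. Multiply: (-10)^31 ≡ 51^16 × 51^8 × 51^4 × 51^2 × 51^1 ≡ 12 × 16 × 57 × 39 × 51 (mod 61): 12 × 16 = 192 ≡ 9; 9 × 57 = 513 ≡ 25; 25 × 39 = 975 ≡ 60; 60 × 51 = 3060 ≡ 10. So (-10)^31 ≡ 10 (mod 61).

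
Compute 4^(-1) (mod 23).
6

Using Extended Euclidean Algorithm:
gcd(4, 23) = 1
Bezout coefficients: 4 × 6 + 23 × -1 = 1
So 4 × 6 ≡ 1 (mod 23)
The inverse is 6 mod 23 = 6
Verification: 4 × 6 = 24 = 1 × 23 + 1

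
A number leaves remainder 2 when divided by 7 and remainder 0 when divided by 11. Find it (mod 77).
M = 7 × 11 = 77. M₁ = 11, y₁ ≡ 2 (mod 7). M₂ = 7, y₂ ≡ 8 (mod 11). y = 2×11×2 + 0×7×8 ≡ 44 (mod 77)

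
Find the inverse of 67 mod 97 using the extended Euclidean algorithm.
Extended GCD: 67(42) + 97(-29) = 1. So 67^(-1) ≡ 42 ≡ 42 (mod 97). Verify: 67 × 42 = 2814 ≡ 1 (mod 97)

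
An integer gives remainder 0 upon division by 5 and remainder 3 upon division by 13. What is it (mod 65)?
M = 5 × 13 = 65. M₁ = 13, y₁ ≡ 2 (mod 5). M₂ = 5, y₂ ≡ 8 (mod 13). r = 0×13×2 + 3×5×8 ≡ 55 (mod 65). The smallest positive such number is 55.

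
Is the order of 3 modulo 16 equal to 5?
No, the actual order is 4, not 5.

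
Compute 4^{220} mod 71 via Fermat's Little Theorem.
48

By Fermat's Little Theorem, a^(p-1) ≡ 1 (mod p) for prime p and gcd(a, p) = 1
Here p = 71, so 4^70 ≡ 1 (mod 71)
We can reduce the exponent: 220 mod 70 = 10
So 4^220 ≡ 4^10 (mod 71)
Computing: 4^10 mod 71 = 48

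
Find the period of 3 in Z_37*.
Powers of 3 mod 37: 3^1≡3, 3^2≡9, 3^3≡27, 3^4≡7, 3^5≡21, 3^6≡26, 3^7≡4, 3^8≡12, 3^9≡36, 3^10≡34, 3^11≡28, 3^12≡10, 3^13≡30, 3^14≡16, 3^15≡11, 3^16≡33, 3^17≡25, 3^18≡1. Order = 18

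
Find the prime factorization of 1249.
1249

Divide by primes starting from smallest:
1249 ÷ 1249 = 1

1249 = 1249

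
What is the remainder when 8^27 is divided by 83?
Using repeated squaring. 27 = 16 + 8 + 2 + 1 (binary 11011). Repeated squaring mod 83: 8^1 ≡ 8; 8^2 ≡ 8² = 64 ≡ 64; 8^4 ≡ 64² = 4096 ≡ 29; 8^8 ≡ 29² = 841 ≡ 11; 8^16 ≡ 11² = 121 ≡ 38. Multiply: 8^27 = 8^16 × 8^8 × 8^2 × 8^1 ≡ 38 × 11 × 64 × 8 (mod 83): 38 × 11 = 418 ≡ 3; 3 × 64 = 192 ≡ 26; 26 × 8 = 208 ≡ 42. So 8^27 ≡ 42 (mod 83).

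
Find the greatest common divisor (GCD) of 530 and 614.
2

Using the Euclidean algorithm:
530 = 0 × 614 + 530
614 = 1 × 530 + 84
530 = 6 × 84 + 26
84 = 3 × 26 + 6
26 = 4 × 6 + 2
6 = 3 × 2 + 0

GCD(530, 614) = 2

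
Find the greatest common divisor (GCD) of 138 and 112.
2

Using the Euclidean algorithm:
138 = 1 × 112 + 26
112 = 4 × 26 + 8
26 = 3 × 8 + 2
8 = 4 × 2 + 0

GCD(138, 112) = 2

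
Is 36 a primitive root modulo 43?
p - 1 = 42 has prime divisors 2, 3, 7. Check 36^(42/q) mod 43 for each: 36^(42/2) = 36^21 ≡ 1, 36^(42/3) = 36^14 ≡ 6, 36^(42/7) = 36^6 ≡ 1 (mod 43). Since 36^21 ≡ 1 (mod 43), the order of 36 divides 21 (in fact the order is 3) ≠ 42, so it is not a primitive root.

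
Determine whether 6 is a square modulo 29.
By Euler's criterion: 6^{14} ≡ 1 (mod 29). Since this equals 1, 6 is a QR.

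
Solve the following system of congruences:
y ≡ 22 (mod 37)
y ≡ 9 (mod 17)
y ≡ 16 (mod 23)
6571

Using the Chinese Remainder Theorem:
M = product of moduli = 14467
For equation 1: M_1 = 391, 391 ≡ 21 (mod 37), inverse of 391 mod 37 is 30 (check: 21 × 30 = 630 ≡ 1 (mod 37))
For equation 2: M_2 = 851, 851 ≡ 1 (mod 17), inverse of 851 mod 17 is 1 (check: 1 × 1 = 1 ≡ 1 (mod 17))
For equation 3: M_3 = 629, 629 ≡ 8 (mod 23), inverse of 629 mod 23 is 3 (check: 8 × 3 = 24 ≡ 1 (mod 23))
Combine: y ≡ Σ r_i×M_i×(M_i⁻¹ mod m_i) = 22×391×30 + 9×851×1 + 16×629×3 = 258060 + 7659 + 30192 = 295911
295911 mod 14467 = 6571
y ≡ 6571 (mod 14467)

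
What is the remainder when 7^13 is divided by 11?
Using Fermat: 7^{10} ≡ 1 (mod 11). 13 ≡ 3 (mod 10). So 7^{13} ≡ 7^{3} ≡ 2 (mod 11)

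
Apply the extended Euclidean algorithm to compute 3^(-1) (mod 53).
Extended GCD: 3(18) + 53(-1) = 1. So 3^(-1) ≡ 18 ≡ 18 (mod 53). Verify: 3 × 18 = 54 ≡ 1 (mod 53)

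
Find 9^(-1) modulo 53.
6

Using Extended Euclidean Algorithm:
gcd(9, 53) = 1
Bezout coefficients: 9 × 6 + 53 × -1 = 1
So 9 × 6 ≡ 1 (mod 53)
The inverse is 6 mod 53 = 6
Verification: 9 × 6 = 54 = 1 × 53 + 1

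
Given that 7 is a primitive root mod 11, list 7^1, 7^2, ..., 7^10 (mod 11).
g^1, g^2, ..., g^{10} mod 11: {7, 5, 2, 3, 10, 4, 6, 9, 8, 1}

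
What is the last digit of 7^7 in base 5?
7 ≡ 2 (mod 5). 7 = 4 + 2 + 1 (binary 111). Repeated squaring mod 5: 2^1 ≡ 2; 2^2 ≡ 2² = 4 ≡ 4; 2^4 ≡ 4² = 16 ≡ 1. Multiply: 7^7 ≡ 2^4 × 2^2 × 2^1 ≡ 1 × 4 × 2 (mod 5): 1 × 4 = 4 ≡ 4; 4 × 2 = 8 ≡ 3. So 7^7 ≡ 3 (mod 5).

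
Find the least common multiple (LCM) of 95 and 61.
5795

First find GCD(95, 61) using the Euclidean algorithm:
95 = 1 × 61 + 34
61 = 1 × 34 + 27
34 = 1 × 27 + 7
27 = 3 × 7 + 6
7 = 1 × 6 + 1
6 = 6 × 1 + 0
GCD(95, 61) = 1

LCM formula: LCM(a, b) = (a × b) / GCD(a, b)
LCM(95, 61) = (95 × 61) / 1
LCM(95, 61) = 5795 / 1
LCM(95, 61) = 5795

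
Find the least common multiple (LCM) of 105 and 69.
2415

First find GCD(105, 69) using the Euclidean algorithm:
105 = 1 × 69 + 36
69 = 1 × 36 + 33
36 = 1 × 33 + 3
33 = 11 × 3 + 0
GCD(105, 69) = 3

LCM formula: LCM(a, b) = (a × b) / GCD(a, b)
LCM(105, 69) = (105 × 69) / 3
LCM(105, 69) = 7245 / 3
LCM(105, 69) = 2415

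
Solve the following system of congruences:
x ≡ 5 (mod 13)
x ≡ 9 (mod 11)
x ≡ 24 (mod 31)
4178

Using the Chinese Remainder Theorem:
M = product of moduli = 4433
For equation 1: M_1 = 341, 341 ≡ 3 (mod 13), inverse of 341 mod 13 is 9 (check: 3 × 9 = 27 ≡ 1 (mod 13))
For equation 2: M_2 = 403, 403 ≡ 7 (mod 11), inverse of 403 mod 11 is 8 (check: 7 × 8 = 56 ≡ 1 (mod 11))
For equation 3: M_3 = 143, 143 ≡ 19 (mod 31), inverse of 143 mod 31 is 18 (check: 19 × 18 = 342 ≡ 1 (mod 31))
Combine: x ≡ Σ r_i×M_i×(M_i⁻¹ mod m_i) = 5×341×9 + 9×403×8 + 24×143×18 = 15345 + 29016 + 61776 = 106137
106137 mod 4433 = 4178
x ≡ 4178 (mod 4433)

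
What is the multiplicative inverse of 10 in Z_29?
3

Using Extended Euclidean Algorithm:
gcd(10, 29) = 1
Bezout coefficients: 10 × 3 + 29 × -1 = 1
So 10 × 3 ≡ 1 (mod 29)
The inverse is 3 mod 29 = 3
Verification: 10 × 3 = 30 = 1 × 29 + 1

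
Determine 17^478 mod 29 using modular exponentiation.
Using Fermat: 17^{28} ≡ 1 (mod 29). 478 ≡ 2 (mod 28). So 17^{478} ≡ 17^{2} ≡ 28 (mod 29)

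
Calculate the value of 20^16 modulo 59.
Using repeated squaring. 16 = 16 (binary 10000). Repeated squaring mod 59: 20^1 ≡ 20; 20^2 ≡ 20² = 400 ≡ 46; 20^4 ≡ 46² = 2116 ≡ 51; 20^8 ≡ 51² = 2601 ≡ 5; 20^16 ≡ 5² = 25 ≡ 25. So 20^16 ≡ 25 (mod 59).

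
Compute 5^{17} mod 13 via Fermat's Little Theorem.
5

By Fermat's Little Theorem, a^(p-1) ≡ 1 (mod p) for prime p and gcd(a, p) = 1
Here p = 13, so 5^12 ≡ 1 (mod 13)
We can reduce the exponent: 17 mod 12 = 5
So 5^17 ≡ 5^5 (mod 13)
Computing: 5^5 mod 13 = 5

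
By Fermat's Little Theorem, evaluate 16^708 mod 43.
By Fermat: 16^{42} ≡ 1 (mod 43). 708 ≡ 36 (mod 42). So 16^{708} ≡ 16^{36} ≡ 16 (mod 43)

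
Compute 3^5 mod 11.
5 = 4 + 1 (binary 101). Repeated squaring mod 11: 3^1 ≡ 3; 3^2 ≡ 3² = 9 ≡ 9; 3^4 ≡ 9² = 81 ≡ 4. Multiply: 3^5 = 3^4 × 3^1 ≡ 4 × 3 (mod 11): 4 × 3 = 12 ≡ 1. So 3^5 ≡ 1 (mod 11).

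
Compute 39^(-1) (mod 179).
39^(-1) ≡ 101 (mod 179). Verification: 39 × 101 = 3939 ≡ 1 (mod 179)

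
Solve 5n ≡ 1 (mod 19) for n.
5^(-1) ≡ 4 (mod 19). Verification: 5 × 4 = 20 ≡ 1 (mod 19)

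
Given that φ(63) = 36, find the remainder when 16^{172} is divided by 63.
By Euler: 16^{36} ≡ 1 (mod 63) since gcd(16, 63) = 1. 172 = 4×36 + 28. So 16^{172} ≡ 16^{28} ≡ 16 (mod 63)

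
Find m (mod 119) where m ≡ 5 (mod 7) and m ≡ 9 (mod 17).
M = 7 × 17 = 119. M₁ = 17, y₁ ≡ 5 (mod 7). M₂ = 7, y₂ ≡ 5 (mod 17). m = 5×17×5 + 9×7×5 ≡ 26 (mod 119)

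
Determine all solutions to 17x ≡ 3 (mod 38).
27

Since gcd(17, 38) = 1 divides 3, a solution exists.
Multiply both sides by the inverse of 17 mod 38:
  17^(-1) mod 38 = 9
  x ≡ 9 × 3 ≡ 27 ≡ 27 (mod 38)
Verification: 17 × 27 = 459 = 12 × 38 + 3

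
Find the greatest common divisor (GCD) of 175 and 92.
1

Using the Euclidean algorithm:
175 = 1 × 92 + 83
92 = 1 × 83 + 9
83 = 9 × 9 + 2
9 = 4 × 2 + 1
2 = 2 × 1 + 0

GCD(175, 92) = 1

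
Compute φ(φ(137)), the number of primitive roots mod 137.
Number of primitive roots mod 137 = φ(136) = 64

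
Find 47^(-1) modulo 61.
13

Using Extended Euclidean Algorithm:
gcd(47, 61) = 1
Bezout coefficients: 47 × 13 + 61 × -10 = 1
So 47 × 13 ≡ 1 (mod 61)
The inverse is 13 mod 61 = 13
Verification: 47 × 13 = 611 = 10 × 61 + 1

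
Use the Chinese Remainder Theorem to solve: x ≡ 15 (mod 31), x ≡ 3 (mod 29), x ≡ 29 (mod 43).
32193

Using the Chinese Remainder Theorem:
M = product of moduli = 38657
For equation 1: M_1 = 1247, 1247 ≡ 7 (mod 31), inverse of 1247 mod 31 is 9 (check: 7 × 9 = 63 ≡ 1 (mod 31))
For equation 2: M_2 = 1333, 1333 ≡ 28 (mod 29), inverse of 1333 mod 29 is 28 (check: 28 × 28 = 784 ≡ 1 (mod 29))
For equation 3: M_3 = 899, 899 ≡ 39 (mod 43), inverse of 899 mod 43 is 32 (check: 39 × 32 = 1248 ≡ 1 (mod 43))
Combine: x ≡ Σ r_i×M_i×(M_i⁻¹ mod m_i) = 15×1247×9 + 3×1333×28 + 29×899×32 = 168345 + 111972 + 834272 = 1114589
1114589 mod 38657 = 32193
x ≡ 32193 (mod 38657)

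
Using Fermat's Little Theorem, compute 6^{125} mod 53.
7

By Fermat's Little Theorem, a^(p-1) ≡ 1 (mod p) for prime p and gcd(a, p) = 1
Here p = 53, so 6^52 ≡ 1 (mod 53)
We can reduce the exponent: 125 mod 52 = 21
So 6^125 ≡ 6^21 (mod 53)
Computing: 6^21 mod 53 = 7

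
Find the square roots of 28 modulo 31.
The square roots of 28 mod 31 are 20 and 11. Verify: 20² = 400 ≡ 28 (mod 31)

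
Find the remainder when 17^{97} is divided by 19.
By Fermat: 17^{18} ≡ 1 (mod 19). 97 = 5×18 + 7. So 17^{97} ≡ 17^{7} ≡ 5 (mod 19)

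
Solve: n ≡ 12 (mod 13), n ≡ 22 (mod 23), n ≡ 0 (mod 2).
M = 13 × 23 × 2 = 598. M₁ = 46, y₁ ≡ 2 (mod 13). M₂ = 26, y₂ ≡ 8 (mod 23). M₃ = 299, y₃ ≡ 1 (mod 2). n = 12×46×2 + 22×26×8 + 0×299×1 ≡ 298 (mod 598)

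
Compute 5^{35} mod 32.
29

Using successive squaring:
Binary expansion of 35: 100011
Powers of 5 mod 32 (each is the square of the previous):
  5^1 ≡ 5 (mod 32)
  5^2 ≡ 5² = 25 ≡ 25 (mod 32)
  5^4 ≡ 25² = 625 ≡ 17 (mod 32)
  5^8 ≡ 17² = 289 ≡ 1 (mod 32)
  5^16 ≡ 1² = 1 ≡ 1 (mod 32)
  5^32 ≡ 1² = 1 ≡ 1 (mod 32)
35 = 32 + 2 + 1, so 5^35 = 5^32 × 5^2 × 5^1 ≡ 1 × 25 × 5 (mod 32)
Multiplying step by step:
  1 × 25 = 25 ≡ 25 (mod 32)
  25 × 5 = 125 ≡ 29 (mod 32)
Result: 5^35 ≡ 29 (mod 32)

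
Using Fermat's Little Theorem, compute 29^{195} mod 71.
32

By Fermat's Little Theorem, a^(p-1) ≡ 1 (mod p) for prime p and gcd(a, p) = 1
Here p = 71, so 29^70 ≡ 1 (mod 71)
We can reduce the exponent: 195 mod 70 = 55
So 29^195 ≡ 29^55 (mod 71)
Computing: 29^55 mod 71 = 32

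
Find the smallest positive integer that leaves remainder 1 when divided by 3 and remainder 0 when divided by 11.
M = 3 × 11 = 33. M₁ = 11, y₁ ≡ 2 (mod 3). M₂ = 3, y₂ ≡ 4 (mod 11). n = 1×11×2 + 0×3×4 ≡ 22 (mod 33). The smallest positive such number is 22.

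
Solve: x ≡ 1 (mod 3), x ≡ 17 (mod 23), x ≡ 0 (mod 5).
M = 3 × 23 × 5 = 345. M₁ = 115, y₁ ≡ 1 (mod 3). M₂ = 15, y₂ ≡ 20 (mod 23). M₃ = 69, y₃ ≡ 4 (mod 5). x = 1×115×1 + 17×15×20 + 0×69×4 ≡ 40 (mod 345)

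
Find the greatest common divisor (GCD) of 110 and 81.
1

Using the Euclidean algorithm:
110 = 1 × 81 + 29
81 = 2 × 29 + 23
29 = 1 × 23 + 6
23 = 3 × 6 + 5
6 = 1 × 5 + 1
5 = 5 × 1 + 0

GCD(110, 81) = 1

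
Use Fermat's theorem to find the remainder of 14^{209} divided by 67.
1

By Fermat's Little Theorem, a^(p-1) ≡ 1 (mod p) for prime p and gcd(a, p) = 1
Here p = 67, so 14^66 ≡ 1 (mod 67)
We can reduce the exponent: 209 mod 66 = 11
So 14^209 ≡ 14^11 (mod 67)
Computing: 14^11 mod 67 = 1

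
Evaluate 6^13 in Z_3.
Using repeated squaring. 6 ≡ 0 (mod 3). 13 = 8 + 4 + 1 (binary 1101). Repeated squaring mod 3: 0^1 ≡ 0; 0^2 ≡ 0² = 0 ≡ 0; 0^4 ≡ 0² = 0 ≡ 0; 0^8 ≡ 0² = 0 ≡ 0. Multiply: 6^13 ≡ 0^8 × 0^4 × 0^1 ≡ 0 × 0 × 0 (mod 3): 0 × 0 = 0 ≡ 0; 0 × 0 = 0 ≡ 0. So 6^13 ≡ 0 (mod 3).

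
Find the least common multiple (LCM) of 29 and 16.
464

First find GCD(29, 16) using the Euclidean algorithm:
29 = 1 × 16 + 13
16 = 1 × 13 + 3
13 = 4 × 3 + 1
3 = 3 × 1 + 0
GCD(29, 16) = 1

LCM formula: LCM(a, b) = (a × b) / GCD(a, b)
LCM(29, 16) = (29 × 16) / 1
LCM(29, 16) = 464 / 1
LCM(29, 16) = 464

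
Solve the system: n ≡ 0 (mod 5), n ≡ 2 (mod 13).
M = 5 × 13 = 65. M₁ = 13, y₁ ≡ 2 (mod 5). M₂ = 5, y₂ ≡ 8 (mod 13). n = 0×13×2 + 2×5×8 ≡ 15 (mod 65)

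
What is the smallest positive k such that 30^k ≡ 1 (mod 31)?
Powers of 30 mod 31: 30^1≡30, 30^2≡1. Order = 2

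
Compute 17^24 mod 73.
Using repeated squaring. 24 = 16 + 8 (binary 11000). Repeated squaring mod 73: 17^1 ≡ 17; 17^2 ≡ 17² = 289 ≡ 70; 17^4 ≡ 70² = 4900 ≡ 9; 17^8 ≡ 9² = 81 ≡ 8; 17^16 ≡ 8² = 64 ≡ 64. Multiply: 17^24 = 17^16 × 17^8 ≡ 64 × 8 (mod 73): 64 × 8 = 512 ≡ 1. So 17^24 ≡ 1 (mod 73).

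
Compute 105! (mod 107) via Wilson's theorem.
(106)! = (105)! × (106) ≡ -1 (mod 107). So (105)! ≡ -1 × (106)^(-1) ≡ (-1)×(-1) = 1 (mod 107)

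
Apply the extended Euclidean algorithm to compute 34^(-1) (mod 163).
Extended GCD: 34(24) + 163(-5) = 1. So 34^(-1) ≡ 24 ≡ 24 (mod 163). Verify: 34 × 24 = 816 ≡ 1 (mod 163)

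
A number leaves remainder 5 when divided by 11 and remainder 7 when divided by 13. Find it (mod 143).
M = 11 × 13 = 143. M₁ = 13, y₁ ≡ 6 (mod 11). M₂ = 11, y₂ ≡ 6 (mod 13). r = 5×13×6 + 7×11×6 ≡ 137 (mod 143)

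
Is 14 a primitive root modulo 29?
Yes

To verify, check if 14^(28/q) ≢ 1 (mod 29) for each prime divisor q of 28
Divisors of 28 = 28: [1, 2, 4, 7, 14, 28]
  14^(28/2) = 14^14 ≡ 28 (mod 29)
  14^(28/7) = 14^4 ≡ 20 (mod 29)
Conclusion: 14 is a primitive root modulo 29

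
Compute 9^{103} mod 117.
9

Using successive squaring:
Binary expansion of 103: 1100111
Powers of 9 mod 117 (each is the square of the previous):
  9^1 ≡ 9 (mod 117)
  9^2 ≡ 9² = 81 ≡ 81 (mod 117)
  9^4 ≡ 81² = 6561 ≡ 9 (mod 117)
  9^8 ≡ 9² = 81 ≡ 81 (mod 117)
  9^16 ≡ 81² = 6561 ≡ 9 (mod 117)
  9^32 ≡ 9² = 81 ≡ 81 (mod 117)
  9^64 ≡ 81² = 6561 ≡ 9 (mod 117)
103 = 64 + 32 + 4 + 2 + 1, so 9^103 = 9^64 × 9^32 × 9^4 × 9^2 × 9^1 ≡ 9 × 81 × 9 × 81 × 9 (mod 117)
Multiplying step by step:
  9 × 81 = 729 ≡ 27 (mod 117)
  27 × 9 = 243 ≡ 9 (mod 117)
  9 × 81 = 729 ≡ 27 (mod 117)
  27 × 9 = 243 ≡ 9 (mod 117)
Result: 9^103 ≡ 9 (mod 117)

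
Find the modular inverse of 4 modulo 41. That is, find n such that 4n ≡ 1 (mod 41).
31

Using Extended Euclidean Algorithm:
gcd(4, 41) = 1
Bezout coefficients: 4 × -10 + 41 × 1 = 1
So 4 × -10 ≡ 1 (mod 41)
The inverse is -10 mod 41 = 31
Verification: 4 × 31 = 124 = 3 × 41 + 1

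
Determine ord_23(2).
Powers of 2 mod 23: 2^1≡2, 2^2≡4, 2^3≡8, 2^4≡16, 2^5≡9, 2^6≡18, 2^7≡13, 2^8≡3, 2^9≡6, 2^10≡12, 2^11≡1. Order = 11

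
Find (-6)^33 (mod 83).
Using repeated squaring. (-6) ≡ 77 (mod 83). 33 = 32 + 1 (binary 100001). Repeated squaring mod 83: 77^1 ≡ 77; 77^2 ≡ 77² = 5929 ≡ 36; 77^4 ≡ 36² = 1296 ≡ 51; 77^8 ≡ 51² = 2601 ≡ 28; 77^16 ≡ 28² = 784 ≡ 37; 77^32 ≡ 37² = 1369 ≡ 41. Multiply: (-6)^33 ≡ 77^32 × 77^1 ≡ 41 × 77 (mod 83): 41 × 77 = 3157 ≡ 3. So (-6)^33 ≡ 3 (mod 83).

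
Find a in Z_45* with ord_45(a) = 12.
2 has order 12 mod 45 since 2^{12} ≡ 1 (mod 45) and no smaller power works.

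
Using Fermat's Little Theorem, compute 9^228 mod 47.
By Fermat: 9^{46} ≡ 1 (mod 47). 228 = 4×46 + 44. So 9^{228} ≡ 9^{44} ≡ 18 (mod 47)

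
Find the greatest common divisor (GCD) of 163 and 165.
1

Using the Euclidean algorithm:
163 = 0 × 165 + 163
165 = 1 × 163 + 2
163 = 81 × 2 + 1
2 = 2 × 1 + 0

GCD(163, 165) = 1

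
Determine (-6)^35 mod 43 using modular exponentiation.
Using repeated squaring. (-6) ≡ 37 (mod 43). 35 = 32 + 2 + 1 (binary 100011). Repeated squaring mod 43: 37^1 ≡ 37; 37^2 ≡ 37² = 1369 ≡ 36; 37^4 ≡ 36² = 1296 ≡ 6; 37^8 ≡ 6² = 36 ≡ 36; 37^16 ≡ 36² = 1296 ≡ 6; 37^32 ≡ 6² = 36 ≡ 36. Multiply: (-6)^35 ≡ 37^32 × 37^2 × 37^1 ≡ 36 × 36 × 37 (mod 43): 36 × 36 = 1296 ≡ 6; 6 × 37 = 222 ≡ 7. So (-6)^35 ≡ 7 (mod 43).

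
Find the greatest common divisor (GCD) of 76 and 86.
2

Using the Euclidean algorithm:
76 = 0 × 86 + 76
86 = 1 × 76 + 10
76 = 7 × 10 + 6
10 = 1 × 6 + 4
6 = 1 × 4 + 2
4 = 2 × 2 + 0

GCD(76, 86) = 2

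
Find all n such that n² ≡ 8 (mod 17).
The square roots of 8 mod 17 are 12 and 5. Verify: 12² = 144 ≡ 8 (mod 17)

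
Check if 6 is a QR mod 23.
By Euler's criterion: 6^{11} ≡ 1 (mod 23). Since this equals 1, 6 is a QR.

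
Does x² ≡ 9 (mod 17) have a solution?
By Euler's criterion: 9^{8} ≡ 1 (mod 17). Since this equals 1, 9 is a QR.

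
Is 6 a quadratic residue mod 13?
By Euler's criterion: 6^{6} ≡ 12 (mod 13). Since this equals -1 (≡ 12), 6 is not a QR.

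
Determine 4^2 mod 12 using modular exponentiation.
2 = 2 (binary 10). Repeated squaring mod 12: 4^1 ≡ 4; 4^2 ≡ 4² = 16 ≡ 4. So 4^2 ≡ 4 (mod 12).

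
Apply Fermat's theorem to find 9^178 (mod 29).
By Fermat: 9^{28} ≡ 1 (mod 29). 178 ≡ 10 (mod 28). So 9^{178} ≡ 9^{10} ≡ 25 (mod 29)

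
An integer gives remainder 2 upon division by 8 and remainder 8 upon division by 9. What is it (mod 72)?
M = 8 × 9 = 72. M₁ = 9, y₁ ≡ 1 (mod 8). M₂ = 8, y₂ ≡ 8 (mod 9). y = 2×9×1 + 8×8×8 ≡ 26 (mod 72). The smallest positive such number is 26.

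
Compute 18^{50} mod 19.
1

Using successive squaring:
Binary expansion of 50: 110010
Powers of 18 mod 19 (each is the square of the previous):
  18^1 ≡ 18 (mod 19)
  18^2 ≡ 18² = 324 ≡ 1 (mod 19)
  18^4 ≡ 1² = 1 ≡ 1 (mod 19)
  18^8 ≡ 1² = 1 ≡ 1 (mod 19)
  18^16 ≡ 1² = 1 ≡ 1 (mod 19)
  18^32 ≡ 1² = 1 ≡ 1 (mod 19)
50 = 32 + 16 + 2, so 18^50 = 18^32 × 18^16 × 18^2 ≡ 1 × 1 × 1 (mod 19)
Multiplying step by step:
  1 × 1 = 1 ≡ 1 (mod 19)
  1 × 1 = 1 ≡ 1 (mod 19)
Result: 18^50 ≡ 1 (mod 19)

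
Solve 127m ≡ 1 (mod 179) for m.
127^(-1) ≡ 148 (mod 179). Verification: 127 × 148 = 18796 ≡ 1 (mod 179)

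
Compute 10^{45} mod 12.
4

Using successive squaring:
Binary expansion of 45: 101101
Powers of 10 mod 12 (each is the square of the previous):
  10^1 ≡ 10 (mod 12)
  10^2 ≡ 10² = 100 ≡ 4 (mod 12)
  10^4 ≡ 4² = 16 ≡ 4 (mod 12)
  10^8 ≡ 4² = 16 ≡ 4 (mod 12)
  10^16 ≡ 4² = 16 ≡ 4 (mod 12)
  10^32 ≡ 4² = 16 ≡ 4 (mod 12)
45 = 32 + 8 + 4 + 1, so 10^45 = 10^32 × 10^8 × 10^4 × 10^1 ≡ 4 × 4 × 4 × 10 (mod 12)
Multiplying step by step:
  4 × 4 = 16 ≡ 4 (mod 12)
  4 × 4 = 16 ≡ 4 (mod 12)
  4 × 10 = 40 ≡ 4 (mod 12)
Result: 10^45 ≡ 4 (mod 12)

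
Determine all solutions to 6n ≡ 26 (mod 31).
25

Since gcd(6, 31) = 1 divides 26, a solution exists.
Multiply both sides by the inverse of 6 mod 31:
  6^(-1) mod 31 = 26
  x ≡ 26 × 26 ≡ 676 ≡ 25 (mod 31)
Verification: 6 × 25 = 150 = 4 × 31 + 26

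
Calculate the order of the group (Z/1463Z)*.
1080

Prime factorization: 1463 = 7 × 11 × 19
Using the formula φ(n) = n × Π(1 - 1/p) for each prime factor p:
φ(1463) = 1463 × (1 - 1/7) × (1 - 1/11) × (1 - 1/19)
φ(1463) = 1080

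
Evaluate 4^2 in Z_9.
2 = 2 (binary 10). Repeated squaring mod 9: 4^1 ≡ 4; 4^2 ≡ 4² = 16 ≡ 7. So 4^2 ≡ 7 (mod 9).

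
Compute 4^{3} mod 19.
7

Using successive squaring:
Binary expansion of 3: 11
Powers of 4 mod 19 (each is the square of the previous):
  4^1 ≡ 4 (mod 19)
  4^2 ≡ 4² = 16 ≡ 16 (mod 19)
3 = 2 + 1, so 4^3 = 4^2 × 4^1 ≡ 16 × 4 (mod 19)
Multiplying step by step:
  16 × 4 = 64 ≡ 7 (mod 19)
Result: 4^3 ≡ 7 (mod 19)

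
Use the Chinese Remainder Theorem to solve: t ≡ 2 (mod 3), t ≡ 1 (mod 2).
M = 3 × 2 = 6. M₁ = 2, y₁ ≡ 2 (mod 3). M₂ = 3, y₂ ≡ 1 (mod 2). t = 2×2×2 + 1×3×1 ≡ 5 (mod 6)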